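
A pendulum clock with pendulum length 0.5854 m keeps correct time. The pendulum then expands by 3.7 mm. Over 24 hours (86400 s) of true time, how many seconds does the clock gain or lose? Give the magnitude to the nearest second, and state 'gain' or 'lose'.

T ∝ √L, so T'/T = √(0.58910/0.5854) = 1.00316.
In 86400 s of true time the clock registers 86400/1.00316 = 86128.2 s, so it loses 272 s.

lose 272 s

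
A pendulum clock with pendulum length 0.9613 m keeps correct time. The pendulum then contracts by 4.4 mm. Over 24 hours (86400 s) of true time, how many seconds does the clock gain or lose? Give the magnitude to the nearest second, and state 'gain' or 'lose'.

T ∝ √L, so T'/T = √(0.95690/0.9613) = 0.997709.
In 86400 s of true time the clock registers 86400/0.997709 = 86598.4 s, so it gains 198 s.

gain 198 s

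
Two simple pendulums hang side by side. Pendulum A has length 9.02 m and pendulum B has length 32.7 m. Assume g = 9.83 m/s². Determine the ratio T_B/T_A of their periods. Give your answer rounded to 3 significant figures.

1.90

T ∝ √L, so T_B/T_A = √(L_B/L_A) = √(32.7/9.02) = 1.90.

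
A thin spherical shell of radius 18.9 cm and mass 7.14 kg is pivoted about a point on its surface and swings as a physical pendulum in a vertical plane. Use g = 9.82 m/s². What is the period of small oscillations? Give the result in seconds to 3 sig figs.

I_cm = (2/3)mr² = 0.1700 kg·m². The pivot is at distance d = 0.189 m from the centre of mass.
By the parallel-axis theorem, I = I_cm + md² = 0.1700 + 0.2550 = 0.4251 kg·m².
T = 2π√(I/(mgd)) = 2π√(0.4251/(7.14 × 9.82 × 0.189)) = 1.13 s.

1.13 s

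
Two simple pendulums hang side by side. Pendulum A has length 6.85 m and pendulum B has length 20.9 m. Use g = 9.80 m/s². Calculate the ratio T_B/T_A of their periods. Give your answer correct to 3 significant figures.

T ∝ √L, so T_B/T_A = √(L_B/L_A) = √(20.9/6.85) = 1.75.

1.75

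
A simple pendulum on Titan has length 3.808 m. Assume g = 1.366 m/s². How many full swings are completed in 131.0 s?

12

T = 2π√(L/g) = 2π√(3.808/1.366) = 10.491 s.
Number of complete oscillations = ⌊131.0/10.491⌋ = ⌊12.487⌋ = 12.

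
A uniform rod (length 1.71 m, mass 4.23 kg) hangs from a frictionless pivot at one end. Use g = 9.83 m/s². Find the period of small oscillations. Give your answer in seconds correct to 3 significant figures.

2.14 s

For a physical pendulum T = 2π√(I/(mgd)), with d = 0.8550 m from pivot to centre of mass.
I_cm = mL²/12 = 4.23 × 1.71²/12 = 1.031 kg·m²; I = I_cm + md² = 1.031 + 4.23 × 0.8550² = 4.123 kg·m².
T = 2π√(4.123/(4.23 × 9.83 × 0.8550)) = 2.14 s.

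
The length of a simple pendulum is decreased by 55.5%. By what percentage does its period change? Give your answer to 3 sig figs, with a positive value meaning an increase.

-33.3%

T ∝ √L, so T'/T = √(0.4450) = 0.6671.
Percentage change in T = (0.6671 − 1) × 100% = -33.3%.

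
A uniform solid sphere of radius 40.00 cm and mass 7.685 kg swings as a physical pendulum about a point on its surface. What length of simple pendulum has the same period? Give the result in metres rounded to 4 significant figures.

0.5600 m

The equivalent simple-pendulum length is L_eq = I/(md), where I is about the pivot and d = 0.40000 m.
I_cm = (2/5)mR² = 0.49184 kg·m², so I = I_cm + md² = 0.49184 + 1.2296 = 1.7214 kg·m².
L_eq = 1.7214/(7.685 × 0.40000) = 0.5600 m.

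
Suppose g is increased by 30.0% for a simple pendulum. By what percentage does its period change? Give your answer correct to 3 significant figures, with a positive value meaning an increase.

T ∝ 1/√g, so T'/T = 1/√(1.300) = 0.8771.
Percentage change in T = (0.8771 − 1) × 100% = -12.3%.

-12.3%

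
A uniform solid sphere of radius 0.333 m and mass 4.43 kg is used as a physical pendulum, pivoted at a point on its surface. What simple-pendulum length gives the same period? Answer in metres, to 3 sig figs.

The equivalent simple-pendulum length is L_eq = I/(md), where I is about the pivot and d = 0.3330 m.
I_cm = (2/5)mR² = 0.1965 kg·m², so I = I_cm + md² = 0.1965 + 0.4912 = 0.6877 kg·m².
L_eq = 0.6877/(4.43 × 0.3330) = 0.466 m.

0.466 m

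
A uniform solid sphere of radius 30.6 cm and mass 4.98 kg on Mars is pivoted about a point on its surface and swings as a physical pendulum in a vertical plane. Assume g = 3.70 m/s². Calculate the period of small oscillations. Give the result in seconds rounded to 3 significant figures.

I_cm = (2/5)mr² = 0.1865 kg·m². The pivot is at distance d = 0.306 m from the centre of mass.
By the parallel-axis theorem, I = I_cm + md² = 0.1865 + 0.4663 = 0.6528 kg·m².
T = 2π√(I/(mgd)) = 2π√(0.6528/(4.98 × 3.70 × 0.306)) = 2.14 s.

2.14 s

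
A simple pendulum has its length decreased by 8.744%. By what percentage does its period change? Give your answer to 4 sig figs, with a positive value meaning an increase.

-4.472%

T ∝ √L, so T'/T = √(0.91256) = 0.95528.
Percentage change in T = (0.95528 − 1) × 100% = -4.472%.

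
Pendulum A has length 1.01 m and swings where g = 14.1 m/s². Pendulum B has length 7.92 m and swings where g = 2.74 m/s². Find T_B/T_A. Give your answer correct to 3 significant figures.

6.35

T = 2π√(L/g), so T_B/T_A = √((L_B/g_B)/(L_A/g_A)) = √((7.92/2.74)/(1.01/14.1)) = 6.35.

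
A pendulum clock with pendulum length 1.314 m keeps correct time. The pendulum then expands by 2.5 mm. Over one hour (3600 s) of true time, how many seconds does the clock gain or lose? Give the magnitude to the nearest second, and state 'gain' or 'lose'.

lose 3 s

T ∝ √L, so T'/T = √(1.31650/1.314) = 1.00095.
In 3600 s of true time the clock registers 3600/1.00095 = 3596.6 s, so it loses 3 s.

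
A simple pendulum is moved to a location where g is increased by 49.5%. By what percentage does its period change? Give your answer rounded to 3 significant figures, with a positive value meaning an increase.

-18.2%

T ∝ 1/√g, so T'/T = 1/√(1.495) = 0.8179.
Percentage change in T = (0.8179 − 1) × 100% = -18.2%.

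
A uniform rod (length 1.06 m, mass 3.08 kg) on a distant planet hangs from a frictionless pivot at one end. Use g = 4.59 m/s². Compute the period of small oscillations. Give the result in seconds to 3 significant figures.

For a physical pendulum T = 2π√(I/(mgd)), with d = 0.5300 m from pivot to centre of mass.
I_cm = mL²/12 = 3.08 × 1.06²/12 = 0.2884 kg·m²; I = I_cm + md² = 0.2884 + 3.08 × 0.5300² = 1.154 kg·m².
T = 2π√(1.154/(3.08 × 4.59 × 0.5300)) = 2.47 s.

2.47 s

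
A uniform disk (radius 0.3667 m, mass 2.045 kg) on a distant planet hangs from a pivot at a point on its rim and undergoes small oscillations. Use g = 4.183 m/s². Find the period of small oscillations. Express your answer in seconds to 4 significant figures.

I_cm = ½mr² = 0.13749 kg·m². The pivot is at distance d = 0.3667 m from the centre of mass.
By the parallel-axis theorem, I = I_cm + md² = 0.13749 + 0.27499 = 0.41248 kg·m².
T = 2π√(I/(mgd)) = 2π√(0.41248/(2.045 × 4.183 × 0.3667)) = 2.278 s.

2.278 s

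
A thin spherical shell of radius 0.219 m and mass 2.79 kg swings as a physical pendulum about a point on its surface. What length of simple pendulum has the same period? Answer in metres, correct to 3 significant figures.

The equivalent simple-pendulum length is L_eq = I/(md), where I is about the pivot and d = 0.2190 m.
I_cm = (2/3)mR² = 0.08921 kg·m², so I = I_cm + md² = 0.08921 + 0.1338 = 0.2230 kg·m².
L_eq = 0.2230/(2.79 × 0.2190) = 0.365 m.

0.365 m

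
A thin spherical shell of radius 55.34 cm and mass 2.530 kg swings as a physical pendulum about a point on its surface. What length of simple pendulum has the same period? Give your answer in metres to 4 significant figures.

0.9223 m

The equivalent simple-pendulum length is L_eq = I/(md), where I is about the pivot and d = 0.55340 m.
I_cm = (2/3)mR² = 0.51654 kg·m², so I = I_cm + md² = 0.51654 + 0.77482 = 1.2914 kg·m².
L_eq = 1.2914/(2.530 × 0.55340) = 0.9223 m.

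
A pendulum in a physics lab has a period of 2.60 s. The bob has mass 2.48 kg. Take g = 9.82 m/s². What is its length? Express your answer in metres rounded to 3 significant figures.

From T = 2π√(L/g), L = gT²/(4π²) = 9.82 × 2.600²/(4π²) = 1.68 m.

1.68 m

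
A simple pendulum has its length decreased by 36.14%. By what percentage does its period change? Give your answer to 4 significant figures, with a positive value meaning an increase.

-20.09%

T ∝ √L, so T'/T = √(0.63860) = 0.79912.
Percentage change in T = (0.79912 − 1) × 100% = -20.09%.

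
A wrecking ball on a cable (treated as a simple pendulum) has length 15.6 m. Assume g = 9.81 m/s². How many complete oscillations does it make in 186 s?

T = 2π√(L/g) = 2π√(15.6/9.81) = 7.923 s.
Number of complete oscillations = ⌊186/7.923⌋ = ⌊23.47⌋ = 23.

23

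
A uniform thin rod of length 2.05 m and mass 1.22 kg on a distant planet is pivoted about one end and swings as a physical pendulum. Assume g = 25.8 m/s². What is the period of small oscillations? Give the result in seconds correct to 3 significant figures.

For a physical pendulum T = 2π√(I/(mgd)), with d = 1.025 m from pivot to centre of mass.
I_cm = mL²/12 = 1.22 × 2.05²/12 = 0.4273 kg·m²; I = I_cm + md² = 0.4273 + 1.22 × 1.025² = 1.709 kg·m².
T = 2π√(1.709/(1.22 × 25.8 × 1.025)) = 1.45 s.

1.45 s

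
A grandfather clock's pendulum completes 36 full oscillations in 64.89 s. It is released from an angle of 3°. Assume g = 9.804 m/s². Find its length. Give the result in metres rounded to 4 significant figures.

T = 64.89/36 = 1.8025 s.
From T = 2π√(L/g), L = gT²/(4π²) = 9.804 × 1.8025²/(4π²) = 0.8069 m.

0.8069 m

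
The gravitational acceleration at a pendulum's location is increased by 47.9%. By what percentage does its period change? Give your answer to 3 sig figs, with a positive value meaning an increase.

-17.8%

T ∝ 1/√g, so T'/T = 1/√(1.479) = 0.8223.
Percentage change in T = (0.8223 − 1) × 100% = -17.8%.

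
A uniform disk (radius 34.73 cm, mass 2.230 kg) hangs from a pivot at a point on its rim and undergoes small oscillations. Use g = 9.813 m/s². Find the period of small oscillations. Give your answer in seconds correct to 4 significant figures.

I_cm = ½mr² = 0.13449 kg·m². The pivot is at distance d = 0.3473 m from the centre of mass.
By the parallel-axis theorem, I = I_cm + md² = 0.13449 + 0.26898 = 0.40346 kg·m².
T = 2π√(I/(mgd)) = 2π√(0.40346/(2.230 × 9.813 × 0.3473)) = 1.448 s.

1.448 s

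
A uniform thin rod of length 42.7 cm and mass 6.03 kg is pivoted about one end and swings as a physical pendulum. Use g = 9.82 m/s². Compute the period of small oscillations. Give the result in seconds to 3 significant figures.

1.07 s

For a physical pendulum T = 2π√(I/(mgd)), with d = 0.2135 m from pivot to centre of mass.
I_cm = mL²/12 = 6.03 × 0.427²/12 = 0.09162 kg·m²; I = I_cm + md² = 0.09162 + 6.03 × 0.2135² = 0.3665 kg·m².
T = 2π√(0.3665/(6.03 × 9.82 × 0.2135)) = 1.07 s.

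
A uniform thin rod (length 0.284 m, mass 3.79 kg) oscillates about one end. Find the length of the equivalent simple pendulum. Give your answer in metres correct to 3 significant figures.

The equivalent simple-pendulum length is L_eq = I/(md), where I is about the pivot and d = 0.1420 m.
I_cm = (1/12)mL² = 0.02547 kg·m², so I = I_cm + md² = 0.02547 + 0.07642 = 0.1019 kg·m².
L_eq = 0.1019/(3.79 × 0.1420) = 0.189 m.

0.189 m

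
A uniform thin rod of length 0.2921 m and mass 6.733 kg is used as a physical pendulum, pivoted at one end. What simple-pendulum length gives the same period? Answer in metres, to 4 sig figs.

0.1947 m

The equivalent simple-pendulum length is L_eq = I/(md), where I is about the pivot and d = 0.14605 m.
I_cm = (1/12)mL² = 0.047873 kg·m², so I = I_cm + md² = 0.047873 + 0.14362 = 0.19149 kg·m².
L_eq = 0.19149/(6.733 × 0.14605) = 0.1947 m.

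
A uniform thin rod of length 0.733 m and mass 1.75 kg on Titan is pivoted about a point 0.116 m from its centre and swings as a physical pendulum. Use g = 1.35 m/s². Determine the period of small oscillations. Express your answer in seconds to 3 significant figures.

For a physical pendulum T = 2π√(I/(mgd)), with d = 0.1160 m from pivot to centre of mass.
I_cm = mL²/12 = 1.75 × 0.733²/12 = 0.07835 kg·m²; I = I_cm + md² = 0.07835 + 1.75 × 0.1160² = 0.1019 kg·m².
T = 2π√(0.1019/(1.75 × 1.35 × 0.1160)) = 3.83 s.

3.83 s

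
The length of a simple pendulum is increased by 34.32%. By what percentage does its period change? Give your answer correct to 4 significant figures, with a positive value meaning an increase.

T ∝ √L, so T'/T = √(1.3432) = 1.1590.
Percentage change in T = (1.1590 − 1) × 100% = 15.90%.

15.90%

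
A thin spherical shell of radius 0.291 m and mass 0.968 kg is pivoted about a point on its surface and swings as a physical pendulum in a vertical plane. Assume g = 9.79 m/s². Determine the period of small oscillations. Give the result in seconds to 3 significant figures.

I_cm = (2/3)mr² = 0.05465 kg·m². The pivot is at distance d = 0.291 m from the centre of mass.
By the parallel-axis theorem, I = I_cm + md² = 0.05465 + 0.08197 = 0.1366 kg·m².
T = 2π√(I/(mgd)) = 2π√(0.1366/(0.968 × 9.79 × 0.291)) = 1.40 s.

1.40 s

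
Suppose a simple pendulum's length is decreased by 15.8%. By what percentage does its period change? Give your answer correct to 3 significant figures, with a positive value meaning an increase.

T ∝ √L, so T'/T = √(0.8420) = 0.9176.
Percentage change in T = (0.9176 − 1) × 100% = -8.24%.

-8.24%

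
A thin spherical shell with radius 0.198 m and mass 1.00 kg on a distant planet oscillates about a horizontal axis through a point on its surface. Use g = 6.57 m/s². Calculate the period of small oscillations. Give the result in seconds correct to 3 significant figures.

1.41 s

I_cm = (2/3)mr² = 0.02614 kg·m². The pivot is at distance d = 0.198 m from the centre of mass.
By the parallel-axis theorem, I = I_cm + md² = 0.02614 + 0.03920 = 0.06534 kg·m².
T = 2π√(I/(mgd)) = 2π√(0.06534/(1.00 × 6.57 × 0.198)) = 1.41 s.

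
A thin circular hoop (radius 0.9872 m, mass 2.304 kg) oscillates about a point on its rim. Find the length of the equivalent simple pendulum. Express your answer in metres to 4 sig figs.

1.974 m

The equivalent simple-pendulum length is L_eq = I/(md), where I is about the pivot and d = 0.98720 m.
I_cm = mR² = 2.2454 kg·m², so I = I_cm + md² = 2.2454 + 2.2454 = 4.4908 kg·m².
L_eq = 4.4908/(2.304 × 0.98720) = 1.974 m.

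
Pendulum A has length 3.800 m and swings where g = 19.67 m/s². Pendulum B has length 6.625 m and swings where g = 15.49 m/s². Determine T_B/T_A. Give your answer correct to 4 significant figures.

1.488

T = 2π√(L/g), so T_B/T_A = √((L_B/g_B)/(L_A/g_A)) = √((6.625/15.49)/(3.800/19.67)) = 1.488.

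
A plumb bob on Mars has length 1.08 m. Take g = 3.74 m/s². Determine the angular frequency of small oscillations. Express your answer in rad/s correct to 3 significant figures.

1.86 rad/s

ω = √(g/L) = √(3.74/1.08) = 1.86 rad/s.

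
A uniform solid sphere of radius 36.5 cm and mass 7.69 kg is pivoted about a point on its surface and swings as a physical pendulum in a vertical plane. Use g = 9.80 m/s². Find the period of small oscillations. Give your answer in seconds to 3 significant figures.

I_cm = (2/5)mr² = 0.4098 kg·m². The pivot is at distance d = 0.365 m from the centre of mass.
By the parallel-axis theorem, I = I_cm + md² = 0.4098 + 1.025 = 1.434 kg·m².
T = 2π√(I/(mgd)) = 2π√(1.434/(7.69 × 9.80 × 0.365)) = 1.43 s.

1.43 s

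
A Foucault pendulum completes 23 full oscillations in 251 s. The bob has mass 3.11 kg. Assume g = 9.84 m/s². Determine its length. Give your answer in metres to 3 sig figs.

29.7 m

T = 251/23 = 10.91 s.
From T = 2π√(L/g), L = gT²/(4π²) = 9.84 × 10.91²/(4π²) = 29.7 m.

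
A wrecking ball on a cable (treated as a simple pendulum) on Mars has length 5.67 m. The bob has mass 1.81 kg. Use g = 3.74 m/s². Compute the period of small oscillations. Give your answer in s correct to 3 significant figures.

7.74 s

T = 2π√(L/g) = 2π√(5.67/3.74) = 2π × 1.231 = 7.74 s.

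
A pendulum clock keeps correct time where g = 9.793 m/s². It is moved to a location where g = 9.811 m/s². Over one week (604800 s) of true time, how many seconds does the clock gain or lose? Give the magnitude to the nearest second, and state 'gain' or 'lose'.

The clock's period scales as T ∝ 1/√g, so T'/T = √(9.793/9.811) = 0.999082.
In 604800 s of true time the clock registers 604800/0.999082 = 605355.6 s, so it gains 556 s.

gain 556 s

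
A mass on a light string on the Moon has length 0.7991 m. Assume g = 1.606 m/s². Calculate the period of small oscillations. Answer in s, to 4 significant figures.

4.432 s

T = 2π√(L/g) = 2π√(0.7991/1.606) = 2π × 0.70539 = 4.432 s.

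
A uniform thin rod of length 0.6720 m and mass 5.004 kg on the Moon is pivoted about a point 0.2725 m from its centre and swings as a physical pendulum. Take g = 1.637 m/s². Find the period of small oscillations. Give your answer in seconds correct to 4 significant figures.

3.147 s

For a physical pendulum T = 2π√(I/(mgd)), with d = 0.27250 m from pivot to centre of mass.
I_cm = mL²/12 = 5.004 × 0.6720²/12 = 0.18831 kg·m²; I = I_cm + md² = 0.18831 + 5.004 × 0.27250² = 0.55989 kg·m².
T = 2π√(0.55989/(5.004 × 1.637 × 0.27250)) = 3.147 s.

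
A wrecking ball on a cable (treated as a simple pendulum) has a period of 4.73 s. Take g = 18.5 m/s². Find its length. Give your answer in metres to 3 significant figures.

10.5 m

From T = 2π√(L/g), L = gT²/(4π²) = 18.5 × 4.730²/(4π²) = 10.5 m.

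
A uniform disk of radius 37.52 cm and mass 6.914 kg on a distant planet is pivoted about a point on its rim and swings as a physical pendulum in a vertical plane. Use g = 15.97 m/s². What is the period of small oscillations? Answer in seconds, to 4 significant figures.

1.180 s

I_cm = ½mr² = 0.48666 kg·m². The pivot is at distance d = 0.3752 m from the centre of mass.
By the parallel-axis theorem, I = I_cm + md² = 0.48666 + 0.97332 = 1.4600 kg·m².
T = 2π√(I/(mgd)) = 2π√(1.4600/(6.914 × 15.97 × 0.3752)) = 1.180 s.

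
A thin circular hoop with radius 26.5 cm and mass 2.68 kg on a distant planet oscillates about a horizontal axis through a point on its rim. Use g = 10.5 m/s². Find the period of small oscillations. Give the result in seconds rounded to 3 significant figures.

I_cm = mr² = 0.1882 kg·m². The pivot is at distance d = 0.265 m from the centre of mass.
By the parallel-axis theorem, I = I_cm + md² = 0.1882 + 0.1882 = 0.3764 kg·m².
T = 2π√(I/(mgd)) = 2π√(0.3764/(2.68 × 10.5 × 0.265)) = 1.41 s.

1.41 s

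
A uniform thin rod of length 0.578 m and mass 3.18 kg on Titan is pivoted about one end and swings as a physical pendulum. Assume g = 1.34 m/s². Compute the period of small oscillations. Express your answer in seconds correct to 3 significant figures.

3.37 s

For a physical pendulum T = 2π√(I/(mgd)), with d = 0.2890 m from pivot to centre of mass.
I_cm = mL²/12 = 3.18 × 0.578²/12 = 0.08853 kg·m²; I = I_cm + md² = 0.08853 + 3.18 × 0.2890² = 0.3541 kg·m².
T = 2π√(0.3541/(3.18 × 1.34 × 0.2890)) = 3.37 s.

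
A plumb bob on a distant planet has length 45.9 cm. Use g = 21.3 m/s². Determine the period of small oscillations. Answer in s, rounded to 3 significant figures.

T = 2π√(L/g) = 2π√(0.459/21.3) = 2π × 0.1468 = 0.922 s.

0.922 s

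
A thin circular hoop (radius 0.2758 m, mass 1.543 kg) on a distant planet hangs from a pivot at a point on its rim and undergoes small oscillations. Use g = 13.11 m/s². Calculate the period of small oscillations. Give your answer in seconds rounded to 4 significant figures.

1.289 s

I_cm = mr² = 0.11737 kg·m². The pivot is at distance d = 0.2758 m from the centre of mass.
By the parallel-axis theorem, I = I_cm + md² = 0.11737 + 0.11737 = 0.23474 kg·m².
T = 2π√(I/(mgd)) = 2π√(0.23474/(1.543 × 13.11 × 0.2758)) = 1.289 s.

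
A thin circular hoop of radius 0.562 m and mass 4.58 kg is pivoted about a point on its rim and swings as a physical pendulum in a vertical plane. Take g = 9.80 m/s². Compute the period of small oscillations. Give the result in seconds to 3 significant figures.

2.13 s

I_cm = mr² = 1.447 kg·m². The pivot is at distance d = 0.562 m from the centre of mass.
By the parallel-axis theorem, I = I_cm + md² = 1.447 + 1.447 = 2.893 kg·m².
T = 2π√(I/(mgd)) = 2π√(2.893/(4.58 × 9.80 × 0.562)) = 2.13 s.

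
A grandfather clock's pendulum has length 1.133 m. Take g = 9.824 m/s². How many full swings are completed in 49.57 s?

23

T = 2π√(L/g) = 2π√(1.133/9.824) = 2.1338 s.
Number of complete oscillations = ⌊49.57/2.1338⌋ = ⌊23.231⌋ = 23.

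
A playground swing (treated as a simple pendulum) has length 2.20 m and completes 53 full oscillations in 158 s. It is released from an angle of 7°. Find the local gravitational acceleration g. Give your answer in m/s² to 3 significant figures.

T = 158/53 = 2.981 s.
From T = 2π√(L/g), g = 4π²L/T² = 4π² × 2.20/2.981² = 9.77 m/s².

9.77 m/s²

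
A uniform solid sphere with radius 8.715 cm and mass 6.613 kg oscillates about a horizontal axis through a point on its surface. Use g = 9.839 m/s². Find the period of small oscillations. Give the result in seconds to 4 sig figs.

0.6997 s

I_cm = (2/5)mr² = 0.020091 kg·m². The pivot is at distance d = 0.08715 m from the centre of mass.
By the parallel-axis theorem, I = I_cm + md² = 0.020091 + 0.050227 = 0.070317 kg·m².
T = 2π√(I/(mgd)) = 2π√(0.070317/(6.613 × 9.839 × 0.08715)) = 0.6997 s.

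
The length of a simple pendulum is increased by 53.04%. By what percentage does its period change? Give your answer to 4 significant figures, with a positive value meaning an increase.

23.71%

T ∝ √L, so T'/T = √(1.5304) = 1.2371.
Percentage change in T = (1.2371 − 1) × 100% = 23.71%.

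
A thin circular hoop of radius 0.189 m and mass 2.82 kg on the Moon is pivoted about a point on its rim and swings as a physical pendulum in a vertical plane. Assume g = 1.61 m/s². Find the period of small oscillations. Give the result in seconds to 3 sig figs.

I_cm = mr² = 0.1007 kg·m². The pivot is at distance d = 0.189 m from the centre of mass.
By the parallel-axis theorem, I = I_cm + md² = 0.1007 + 0.1007 = 0.2015 kg·m².
T = 2π√(I/(mgd)) = 2π√(0.2015/(2.82 × 1.61 × 0.189)) = 3.04 s.

3.04 s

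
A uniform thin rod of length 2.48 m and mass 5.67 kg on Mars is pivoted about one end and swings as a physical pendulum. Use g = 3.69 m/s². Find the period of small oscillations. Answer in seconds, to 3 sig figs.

For a physical pendulum T = 2π√(I/(mgd)), with d = 1.240 m from pivot to centre of mass.
I_cm = mL²/12 = 5.67 × 2.48²/12 = 2.906 kg·m²; I = I_cm + md² = 2.906 + 5.67 × 1.240² = 11.62 kg·m².
T = 2π√(11.62/(5.67 × 3.69 × 1.240)) = 4.21 s.

4.21 s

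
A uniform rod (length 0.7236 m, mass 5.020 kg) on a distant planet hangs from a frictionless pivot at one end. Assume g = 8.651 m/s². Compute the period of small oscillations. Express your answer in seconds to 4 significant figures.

1.484 s

For a physical pendulum T = 2π√(I/(mgd)), with d = 0.36180 m from pivot to centre of mass.
I_cm = mL²/12 = 5.020 × 0.7236²/12 = 0.21904 kg·m²; I = I_cm + md² = 0.21904 + 5.020 × 0.36180² = 0.87615 kg·m².
T = 2π√(0.87615/(5.020 × 8.651 × 0.36180)) = 1.484 s.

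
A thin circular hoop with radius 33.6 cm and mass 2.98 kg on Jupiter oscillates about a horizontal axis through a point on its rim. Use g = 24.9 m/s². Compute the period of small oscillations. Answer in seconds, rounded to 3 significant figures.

I_cm = mr² = 0.3364 kg·m². The pivot is at distance d = 0.336 m from the centre of mass.
By the parallel-axis theorem, I = I_cm + md² = 0.3364 + 0.3364 = 0.6729 kg·m².
T = 2π√(I/(mgd)) = 2π√(0.6729/(2.98 × 24.9 × 0.336)) = 1.03 s.

1.03 s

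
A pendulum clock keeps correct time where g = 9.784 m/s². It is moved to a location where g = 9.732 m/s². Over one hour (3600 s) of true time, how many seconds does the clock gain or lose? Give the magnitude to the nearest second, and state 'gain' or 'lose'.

The clock's period scales as T ∝ 1/√g, so T'/T = √(9.784/9.732) = 1.00267.
In 3600 s of true time the clock registers 3600/1.00267 = 3590.4 s, so it loses 10 s.

lose 10 s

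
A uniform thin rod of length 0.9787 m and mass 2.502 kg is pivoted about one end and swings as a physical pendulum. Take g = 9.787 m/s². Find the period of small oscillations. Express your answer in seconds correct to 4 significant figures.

For a physical pendulum T = 2π√(I/(mgd)), with d = 0.48935 m from pivot to centre of mass.
I_cm = mL²/12 = 2.502 × 0.9787²/12 = 0.19971 kg·m²; I = I_cm + md² = 0.19971 + 2.502 × 0.48935² = 0.79885 kg·m².
T = 2π√(0.79885/(2.502 × 9.787 × 0.48935)) = 1.622 s.

1.622 s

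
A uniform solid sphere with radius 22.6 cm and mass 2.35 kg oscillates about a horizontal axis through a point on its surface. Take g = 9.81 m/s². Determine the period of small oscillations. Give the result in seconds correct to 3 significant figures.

1.13 s

I_cm = (2/5)mr² = 0.04801 kg·m². The pivot is at distance d = 0.226 m from the centre of mass.
By the parallel-axis theorem, I = I_cm + md² = 0.04801 + 0.1200 = 0.1680 kg·m².
T = 2π√(I/(mgd)) = 2π√(0.1680/(2.35 × 9.81 × 0.226)) = 1.13 s.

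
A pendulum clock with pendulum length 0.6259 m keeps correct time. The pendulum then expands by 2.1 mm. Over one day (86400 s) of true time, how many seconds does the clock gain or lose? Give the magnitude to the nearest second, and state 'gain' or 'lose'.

T ∝ √L, so T'/T = √(0.62800/0.6259) = 1.00168.
In 86400 s of true time the clock registers 86400/1.00168 = 86255.4 s, so it loses 145 s.

lose 145 s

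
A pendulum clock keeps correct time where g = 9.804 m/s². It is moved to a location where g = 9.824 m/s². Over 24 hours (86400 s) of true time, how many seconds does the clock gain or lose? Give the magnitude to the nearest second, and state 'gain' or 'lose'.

gain 88 s

The clock's period scales as T ∝ 1/√g, so T'/T = √(9.804/9.824) = 0.998982.
In 86400 s of true time the clock registers 86400/0.998982 = 86488.1 s, so it gains 88 s.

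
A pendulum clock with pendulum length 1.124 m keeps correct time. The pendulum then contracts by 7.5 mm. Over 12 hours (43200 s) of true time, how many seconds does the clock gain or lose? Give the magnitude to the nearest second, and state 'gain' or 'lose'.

gain 145 s

T ∝ √L, so T'/T = √(1.11650/1.124) = 0.996658.
In 43200 s of true time the clock registers 43200/0.996658 = 43344.9 s, so it gains 145 s.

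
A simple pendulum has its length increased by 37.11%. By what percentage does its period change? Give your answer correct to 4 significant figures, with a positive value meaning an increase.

17.09%

T ∝ √L, so T'/T = √(1.3711) = 1.1709.
Percentage change in T = (1.1709 − 1) × 100% = 17.09%.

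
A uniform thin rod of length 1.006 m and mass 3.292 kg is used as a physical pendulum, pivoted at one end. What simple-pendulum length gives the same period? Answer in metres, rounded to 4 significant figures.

The equivalent simple-pendulum length is L_eq = I/(md), where I is about the pivot and d = 0.50300 m.
I_cm = (1/12)mL² = 0.27764 kg·m², so I = I_cm + md² = 0.27764 + 0.83291 = 1.1105 kg·m².
L_eq = 1.1105/(3.292 × 0.50300) = 0.6707 m.

0.6707 m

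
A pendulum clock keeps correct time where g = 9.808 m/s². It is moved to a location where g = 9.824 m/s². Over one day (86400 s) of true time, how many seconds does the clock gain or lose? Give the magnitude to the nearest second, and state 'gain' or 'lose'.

The clock's period scales as T ∝ 1/√g, so T'/T = √(9.808/9.824) = 0.999185.
In 86400 s of true time the clock registers 86400/0.999185 = 86470.4 s, so it gains 70 s.

gain 70 s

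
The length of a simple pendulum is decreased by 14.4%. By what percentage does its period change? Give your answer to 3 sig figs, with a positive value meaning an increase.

-7.48%

T ∝ √L, so T'/T = √(0.8560) = 0.9252.
Percentage change in T = (0.9252 − 1) × 100% = -7.48%.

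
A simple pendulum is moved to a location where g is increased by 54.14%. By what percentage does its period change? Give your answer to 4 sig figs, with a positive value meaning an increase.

T ∝ 1/√g, so T'/T = 1/√(1.5414) = 0.80546.
Percentage change in T = (0.80546 − 1) × 100% = -19.45%.

-19.45%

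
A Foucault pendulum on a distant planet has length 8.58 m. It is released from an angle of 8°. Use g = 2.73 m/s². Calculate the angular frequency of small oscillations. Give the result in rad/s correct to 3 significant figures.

0.564 rad/s

ω = √(g/L) = √(2.73/8.58) = 0.564 rad/s.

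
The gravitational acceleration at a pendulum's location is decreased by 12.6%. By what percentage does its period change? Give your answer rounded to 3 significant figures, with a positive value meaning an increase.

6.97%

T ∝ 1/√g, so T'/T = 1/√(0.8740) = 1.070.
Percentage change in T = (1.070 − 1) × 100% = 6.97%.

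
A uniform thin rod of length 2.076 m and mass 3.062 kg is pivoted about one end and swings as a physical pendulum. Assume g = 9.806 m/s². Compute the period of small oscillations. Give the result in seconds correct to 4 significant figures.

For a physical pendulum T = 2π√(I/(mgd)), with d = 1.0380 m from pivot to centre of mass.
I_cm = mL²/12 = 3.062 × 2.076²/12 = 1.0997 kg·m²; I = I_cm + md² = 1.0997 + 3.062 × 1.0380² = 4.3988 kg·m².
T = 2π√(4.3988/(3.062 × 9.806 × 1.0380)) = 2.360 s.

2.360 s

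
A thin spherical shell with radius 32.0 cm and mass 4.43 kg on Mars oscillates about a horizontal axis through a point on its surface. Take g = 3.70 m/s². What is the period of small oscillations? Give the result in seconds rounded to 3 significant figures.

I_cm = (2/3)mr² = 0.3024 kg·m². The pivot is at distance d = 0.320 m from the centre of mass.
By the parallel-axis theorem, I = I_cm + md² = 0.3024 + 0.4536 = 0.7561 kg·m².
T = 2π√(I/(mgd)) = 2π√(0.7561/(4.43 × 3.70 × 0.320)) = 2.39 s.

2.39 s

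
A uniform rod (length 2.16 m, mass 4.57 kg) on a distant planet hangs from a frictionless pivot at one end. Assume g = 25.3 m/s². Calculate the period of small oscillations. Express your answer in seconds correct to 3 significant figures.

1.50 s

For a physical pendulum T = 2π√(I/(mgd)), with d = 1.080 m from pivot to centre of mass.
I_cm = mL²/12 = 4.57 × 2.16²/12 = 1.777 kg·m²; I = I_cm + md² = 1.777 + 4.57 × 1.080² = 7.107 kg·m².
T = 2π√(7.107/(4.57 × 25.3 × 1.080)) = 1.50 s.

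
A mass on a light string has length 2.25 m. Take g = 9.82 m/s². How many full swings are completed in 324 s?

107

T = 2π√(L/g) = 2π√(2.25/9.82) = 3.008 s.
Number of complete oscillations = ⌊324/3.008⌋ = ⌊107.7⌋ = 107.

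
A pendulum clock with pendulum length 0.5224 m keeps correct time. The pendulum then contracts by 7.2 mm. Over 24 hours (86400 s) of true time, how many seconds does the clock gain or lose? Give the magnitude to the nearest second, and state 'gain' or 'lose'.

T ∝ √L, so T'/T = √(0.51520/0.5224) = 0.993085.
In 86400 s of true time the clock registers 86400/0.993085 = 87001.6 s, so it gains 602 s.

gain 602 s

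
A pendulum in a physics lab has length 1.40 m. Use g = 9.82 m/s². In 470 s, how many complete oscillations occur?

198

T = 2π√(L/g) = 2π√(1.40/9.82) = 2.372 s.
Number of complete oscillations = ⌊470/2.372⌋ = ⌊198.1⌋ = 198.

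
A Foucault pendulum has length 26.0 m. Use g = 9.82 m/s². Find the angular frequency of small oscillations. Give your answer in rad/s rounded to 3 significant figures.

0.615 rad/s

ω = √(g/L) = √(9.82/26.0) = 0.615 rad/s.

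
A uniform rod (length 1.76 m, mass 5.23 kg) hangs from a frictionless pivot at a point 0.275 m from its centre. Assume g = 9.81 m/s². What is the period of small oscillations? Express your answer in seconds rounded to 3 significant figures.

For a physical pendulum T = 2π√(I/(mgd)), with d = 0.2750 m from pivot to centre of mass.
I_cm = mL²/12 = 5.23 × 1.76²/12 = 1.350 kg·m²; I = I_cm + md² = 1.350 + 5.23 × 0.2750² = 1.746 kg·m².
T = 2π√(1.746/(5.23 × 9.81 × 0.2750)) = 2.21 s.

2.21 s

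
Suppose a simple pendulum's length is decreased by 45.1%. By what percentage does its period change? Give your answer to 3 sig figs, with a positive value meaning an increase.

T ∝ √L, so T'/T = √(0.5490) = 0.7409.
Percentage change in T = (0.7409 − 1) × 100% = -25.9%.

-25.9%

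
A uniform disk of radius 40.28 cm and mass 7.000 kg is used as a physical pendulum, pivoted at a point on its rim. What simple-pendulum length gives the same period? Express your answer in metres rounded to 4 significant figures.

The equivalent simple-pendulum length is L_eq = I/(md), where I is about the pivot and d = 0.40280 m.
I_cm = ½mR² = 0.56787 kg·m², so I = I_cm + md² = 0.56787 + 1.1357 = 1.7036 kg·m².
L_eq = 1.7036/(7.000 × 0.40280) = 0.6042 m.

0.6042 m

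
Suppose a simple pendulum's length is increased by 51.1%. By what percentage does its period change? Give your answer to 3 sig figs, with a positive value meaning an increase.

T ∝ √L, so T'/T = √(1.511) = 1.229.
Percentage change in T = (1.229 − 1) × 100% = 22.9%.

22.9%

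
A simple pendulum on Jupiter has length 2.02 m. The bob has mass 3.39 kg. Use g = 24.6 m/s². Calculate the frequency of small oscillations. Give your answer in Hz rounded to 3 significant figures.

T = 2π√(L/g) = 2π√(2.02/24.6) = 1.800 s, so f = 1/T = 0.555 Hz.

0.555 Hz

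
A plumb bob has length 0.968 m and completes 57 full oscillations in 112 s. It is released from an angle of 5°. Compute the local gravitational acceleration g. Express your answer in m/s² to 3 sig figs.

T = 112/57 = 1.965 s.
From T = 2π√(L/g), g = 4π²L/T² = 4π² × 0.968/1.965² = 9.90 m/s².

9.90 m/s²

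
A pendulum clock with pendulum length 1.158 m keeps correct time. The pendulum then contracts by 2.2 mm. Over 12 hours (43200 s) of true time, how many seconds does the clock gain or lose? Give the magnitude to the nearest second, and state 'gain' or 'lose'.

T ∝ √L, so T'/T = √(1.15580/1.158) = 0.999050.
In 43200 s of true time the clock registers 43200/0.999050 = 43241.1 s, so it gains 41 s.

gain 41 s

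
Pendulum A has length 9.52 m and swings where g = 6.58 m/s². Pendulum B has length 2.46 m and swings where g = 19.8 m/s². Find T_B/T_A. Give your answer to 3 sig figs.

T = 2π√(L/g), so T_B/T_A = √((L_B/g_B)/(L_A/g_A)) = √((2.46/19.8)/(9.52/6.58)) = 0.293.

0.293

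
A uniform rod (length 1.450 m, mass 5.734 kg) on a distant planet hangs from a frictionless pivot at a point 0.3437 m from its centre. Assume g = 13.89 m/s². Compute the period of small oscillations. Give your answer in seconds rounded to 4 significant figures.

1.557 s

For a physical pendulum T = 2π√(I/(mgd)), with d = 0.34370 m from pivot to centre of mass.
I_cm = mL²/12 = 5.734 × 1.450²/12 = 1.0046 kg·m²; I = I_cm + md² = 1.0046 + 5.734 × 0.34370² = 1.6820 kg·m².
T = 2π√(1.6820/(5.734 × 13.89 × 0.34370)) = 1.557 s.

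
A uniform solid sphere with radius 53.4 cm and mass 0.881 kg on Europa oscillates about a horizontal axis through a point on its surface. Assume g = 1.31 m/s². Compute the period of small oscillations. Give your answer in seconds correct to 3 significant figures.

4.75 s

I_cm = (2/5)mr² = 0.1005 kg·m². The pivot is at distance d = 0.534 m from the centre of mass.
By the parallel-axis theorem, I = I_cm + md² = 0.1005 + 0.2512 = 0.3517 kg·m².
T = 2π√(I/(mgd)) = 2π√(0.3517/(0.881 × 1.31 × 0.534)) = 4.75 s.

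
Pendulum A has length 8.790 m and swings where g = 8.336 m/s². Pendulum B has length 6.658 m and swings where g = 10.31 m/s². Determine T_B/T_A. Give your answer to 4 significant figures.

0.7826

T = 2π√(L/g), so T_B/T_A = √((L_B/g_B)/(L_A/g_A)) = √((6.658/10.31)/(8.790/8.336)) = 0.7826.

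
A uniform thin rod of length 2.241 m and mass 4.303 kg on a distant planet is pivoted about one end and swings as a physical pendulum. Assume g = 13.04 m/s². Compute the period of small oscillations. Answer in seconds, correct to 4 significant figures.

For a physical pendulum T = 2π√(I/(mgd)), with d = 1.1205 m from pivot to centre of mass.
I_cm = mL²/12 = 4.303 × 2.241²/12 = 1.8008 kg·m²; I = I_cm + md² = 1.8008 + 4.303 × 1.1205² = 7.2033 kg·m².
T = 2π√(7.2033/(4.303 × 13.04 × 1.1205)) = 2.127 s.

2.127 s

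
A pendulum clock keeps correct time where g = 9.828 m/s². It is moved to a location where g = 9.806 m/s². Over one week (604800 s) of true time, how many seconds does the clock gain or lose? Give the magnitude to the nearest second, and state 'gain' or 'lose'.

The clock's period scales as T ∝ 1/√g, so T'/T = √(9.828/9.806) = 1.00112.
In 604800 s of true time the clock registers 604800/1.00112 = 604122.7 s, so it loses 677 s.

lose 677 s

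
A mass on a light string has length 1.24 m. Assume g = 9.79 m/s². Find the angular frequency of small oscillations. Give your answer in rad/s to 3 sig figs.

ω = √(g/L) = √(9.79/1.24) = 2.81 rad/s.

2.81 rad/s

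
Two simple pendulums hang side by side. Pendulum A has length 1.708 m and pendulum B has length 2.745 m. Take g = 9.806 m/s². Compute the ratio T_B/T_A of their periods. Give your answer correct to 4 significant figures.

T ∝ √L, so T_B/T_A = √(L_B/L_A) = √(2.745/1.708) = 1.268.

1.268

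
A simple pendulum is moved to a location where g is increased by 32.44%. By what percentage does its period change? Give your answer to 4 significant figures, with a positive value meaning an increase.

-13.11%

T ∝ 1/√g, so T'/T = 1/√(1.3244) = 0.86894.
Percentage change in T = (0.86894 − 1) × 100% = -13.11%.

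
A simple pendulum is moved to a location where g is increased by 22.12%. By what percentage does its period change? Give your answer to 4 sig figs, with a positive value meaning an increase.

T ∝ 1/√g, so T'/T = 1/√(1.2212) = 0.90491.
Percentage change in T = (0.90491 − 1) × 100% = -9.509%.

-9.509%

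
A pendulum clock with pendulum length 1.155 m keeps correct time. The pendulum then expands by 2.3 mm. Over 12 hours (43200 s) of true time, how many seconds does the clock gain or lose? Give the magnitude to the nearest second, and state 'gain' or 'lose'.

T ∝ √L, so T'/T = √(1.15730/1.155) = 1.00100.
In 43200 s of true time the clock registers 43200/1.00100 = 43157.1 s, so it loses 43 s.

lose 43 s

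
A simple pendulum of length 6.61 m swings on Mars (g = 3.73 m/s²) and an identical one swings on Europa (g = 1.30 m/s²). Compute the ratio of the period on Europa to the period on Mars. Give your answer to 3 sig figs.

1.69

T ∝ 1/√g, so T₂/T₁ = √(g₁/g₂) = √(3.73/1.30) = 1.69.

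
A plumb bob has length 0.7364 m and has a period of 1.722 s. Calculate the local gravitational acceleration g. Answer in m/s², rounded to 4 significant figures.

From T = 2π√(L/g), g = 4π²L/T² = 4π² × 0.7364/1.7220² = 9.804 m/s².

9.804 m/s²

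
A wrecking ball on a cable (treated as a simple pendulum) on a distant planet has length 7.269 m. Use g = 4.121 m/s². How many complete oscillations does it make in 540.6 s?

T = 2π√(L/g) = 2π√(7.269/4.121) = 8.3448 s.
Number of complete oscillations = ⌊540.6/8.3448⌋ = ⌊64.783⌋ = 64.

64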